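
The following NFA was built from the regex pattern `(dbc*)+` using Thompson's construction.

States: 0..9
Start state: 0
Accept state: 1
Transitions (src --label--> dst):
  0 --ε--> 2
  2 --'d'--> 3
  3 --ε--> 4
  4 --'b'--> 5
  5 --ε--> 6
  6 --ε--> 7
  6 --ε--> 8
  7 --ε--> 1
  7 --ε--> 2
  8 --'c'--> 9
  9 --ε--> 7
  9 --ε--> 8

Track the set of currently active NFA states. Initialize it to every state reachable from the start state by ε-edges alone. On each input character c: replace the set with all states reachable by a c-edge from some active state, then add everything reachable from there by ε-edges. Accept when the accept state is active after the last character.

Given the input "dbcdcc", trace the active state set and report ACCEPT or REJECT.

Answer: REJECT

Derivation:
start: ε-closure({0}) = {0,2}
'd' @ 1: {3,4}
'b' @ 2: {1,2,5,6,7,8}  [accepting]
'c' @ 3: {1,2,7,8,9}  [accepting]
'd' @ 4: {3,4}
'c' @ 5: {}  — dead — no transitions
rest 'c' ignored (set empty)
final: {}; accept 1 not in set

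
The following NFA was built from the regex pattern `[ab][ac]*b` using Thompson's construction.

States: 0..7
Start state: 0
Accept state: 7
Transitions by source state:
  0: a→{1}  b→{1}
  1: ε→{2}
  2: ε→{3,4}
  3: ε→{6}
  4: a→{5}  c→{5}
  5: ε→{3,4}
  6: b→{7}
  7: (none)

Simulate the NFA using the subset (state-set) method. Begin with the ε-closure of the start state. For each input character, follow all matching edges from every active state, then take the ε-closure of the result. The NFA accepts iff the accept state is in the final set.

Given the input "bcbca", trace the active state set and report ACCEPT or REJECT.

Answer: REJECT

Trace:
S₀ = ε-closure({0}) = {0}
'b' @ 1: {1,2,3,4,6}
'c' @ 2: {3,4,5,6}
'b' @ 3: {7}  (accept∈set)
'c' @ 4: {}  — state set empty
rest 'a' ignored (set empty)
final: {}; accept 7 not in set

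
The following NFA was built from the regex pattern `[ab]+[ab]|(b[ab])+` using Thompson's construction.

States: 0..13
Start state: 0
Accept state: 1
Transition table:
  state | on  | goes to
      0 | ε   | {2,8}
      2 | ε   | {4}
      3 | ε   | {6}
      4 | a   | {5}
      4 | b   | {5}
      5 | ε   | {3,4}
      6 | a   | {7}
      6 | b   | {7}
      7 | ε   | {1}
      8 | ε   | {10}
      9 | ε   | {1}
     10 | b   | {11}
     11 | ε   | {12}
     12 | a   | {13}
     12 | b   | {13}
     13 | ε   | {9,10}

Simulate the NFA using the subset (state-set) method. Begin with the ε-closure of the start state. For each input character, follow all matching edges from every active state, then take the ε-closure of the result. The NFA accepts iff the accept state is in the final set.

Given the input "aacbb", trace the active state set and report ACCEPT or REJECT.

initial (ε-close {0}): {0,2,4,8,10}
'a' @ 1: {3,4,5,6}
'a' @ 2: {1,3,4,5,6,7}  ✓accept
'c' @ 3: {}  — no active states
rest 'bb' ignored (set empty)
final: {}; accept 1 not in set

Answer: REJECT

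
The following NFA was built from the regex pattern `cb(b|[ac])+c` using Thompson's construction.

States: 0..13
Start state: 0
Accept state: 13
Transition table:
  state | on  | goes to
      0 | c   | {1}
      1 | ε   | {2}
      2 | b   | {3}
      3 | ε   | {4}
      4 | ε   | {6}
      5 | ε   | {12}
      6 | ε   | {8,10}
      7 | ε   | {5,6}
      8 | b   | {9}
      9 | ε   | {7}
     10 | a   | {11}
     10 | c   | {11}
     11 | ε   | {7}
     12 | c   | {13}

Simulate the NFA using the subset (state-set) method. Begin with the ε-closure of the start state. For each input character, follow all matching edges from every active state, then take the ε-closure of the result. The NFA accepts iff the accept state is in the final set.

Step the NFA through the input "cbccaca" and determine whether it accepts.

Answer: REJECT

Trace:
start: ε-closure({0}) = {0}
'c' @ 1: {1,2}
'b' @ 2: {3,4,6,8,10}
'c' @ 3: {5,6,7,8,10,11,12}
'c' @ 4: {5,6,7,8,10,11,12,13}  (accept∈set)
'a' @ 5: {5,6,7,8,10,11,12}
'c' @ 6: {5,6,7,8,10,11,12,13}  (accept∈set)
'a' @ 7: {5,6,7,8,10,11,12}
after full input: {5,6,7,8,10,11,12}  (accept=13 not in)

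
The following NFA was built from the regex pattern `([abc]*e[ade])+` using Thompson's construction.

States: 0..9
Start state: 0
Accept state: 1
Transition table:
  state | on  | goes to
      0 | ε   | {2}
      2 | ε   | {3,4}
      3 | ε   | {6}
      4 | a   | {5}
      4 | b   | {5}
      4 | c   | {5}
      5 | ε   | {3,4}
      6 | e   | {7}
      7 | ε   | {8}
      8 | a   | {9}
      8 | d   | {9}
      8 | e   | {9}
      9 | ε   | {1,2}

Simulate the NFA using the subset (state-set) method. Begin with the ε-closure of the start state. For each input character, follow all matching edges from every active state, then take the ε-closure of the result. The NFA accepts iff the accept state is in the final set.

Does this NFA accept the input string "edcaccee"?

Answer: ACCEPT

Trace:
S₀ = ε-closure({0}) = {0,2,3,4,6}
'e' @ 1: {7,8}
'd' @ 2: {1,2,3,4,6,9}  (accept∈set)
'c' @ 3: {3,4,5,6}
'a' @ 4: {3,4,5,6}
'c' @ 5: {3,4,5,6}
'c' @ 6: {3,4,5,6}
'e' @ 7: {7,8}
'e' @ 8: {1,2,3,4,6,9}  (accept∈set)
end set {1,2,3,4,6,9} — state 1 in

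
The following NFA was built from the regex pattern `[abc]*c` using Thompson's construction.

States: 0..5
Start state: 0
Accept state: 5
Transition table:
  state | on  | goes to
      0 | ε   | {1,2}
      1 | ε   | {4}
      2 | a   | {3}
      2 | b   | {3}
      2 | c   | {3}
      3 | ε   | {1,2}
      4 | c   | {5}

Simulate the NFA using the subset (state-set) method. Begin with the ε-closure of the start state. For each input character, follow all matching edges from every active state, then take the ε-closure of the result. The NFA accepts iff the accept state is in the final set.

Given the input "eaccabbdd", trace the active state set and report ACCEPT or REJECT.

initial (ε-close {0}): {0,1,2,4}
'e' @ 1: {}  — dead — no transitions
rest 'accabbdd' ignored (set empty)
after full input: {}  (accept=5 not in)

Answer: REJECT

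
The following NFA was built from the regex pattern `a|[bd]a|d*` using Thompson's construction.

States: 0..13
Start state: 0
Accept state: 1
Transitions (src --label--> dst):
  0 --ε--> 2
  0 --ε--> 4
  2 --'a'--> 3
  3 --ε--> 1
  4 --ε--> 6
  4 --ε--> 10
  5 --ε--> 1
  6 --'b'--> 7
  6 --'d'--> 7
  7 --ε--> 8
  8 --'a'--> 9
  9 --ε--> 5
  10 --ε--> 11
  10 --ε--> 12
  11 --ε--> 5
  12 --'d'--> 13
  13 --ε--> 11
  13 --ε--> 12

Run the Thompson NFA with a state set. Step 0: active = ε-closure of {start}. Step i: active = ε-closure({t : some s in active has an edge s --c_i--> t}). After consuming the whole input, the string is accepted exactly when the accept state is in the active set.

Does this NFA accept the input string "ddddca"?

Answer: REJECT

Trace:
start: ε-closure({0}) = {0,1,2,4,5,6,10,11,12}
'd' @ 1: {1,5,7,8,11,12,13}  [accepting]
'd' @ 2: {1,5,11,12,13}  [accepting]
'd' @ 3: {1,5,11,12,13}  [accepting]
'd' @ 4: {1,5,11,12,13}  [accepting]
'c' @ 5: {}  — state set empty
rest 'a' ignored (set empty)
end set {} — state 1 not in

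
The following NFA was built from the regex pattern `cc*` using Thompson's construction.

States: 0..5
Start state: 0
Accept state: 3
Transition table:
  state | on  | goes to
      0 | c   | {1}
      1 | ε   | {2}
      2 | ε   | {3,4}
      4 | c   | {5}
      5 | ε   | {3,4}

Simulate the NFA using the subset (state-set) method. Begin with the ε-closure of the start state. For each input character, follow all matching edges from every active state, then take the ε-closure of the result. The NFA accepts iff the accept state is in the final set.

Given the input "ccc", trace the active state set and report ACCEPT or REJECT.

start: ε-closure({0}) = {0}
'c' @ 1: {1,2,3,4}  ✓accept
'c' @ 2: {3,4,5}  ✓accept
'c' @ 3: {3,4,5}  ✓accept
after full input: {3,4,5}  (accept=3 in)

Answer: ACCEPT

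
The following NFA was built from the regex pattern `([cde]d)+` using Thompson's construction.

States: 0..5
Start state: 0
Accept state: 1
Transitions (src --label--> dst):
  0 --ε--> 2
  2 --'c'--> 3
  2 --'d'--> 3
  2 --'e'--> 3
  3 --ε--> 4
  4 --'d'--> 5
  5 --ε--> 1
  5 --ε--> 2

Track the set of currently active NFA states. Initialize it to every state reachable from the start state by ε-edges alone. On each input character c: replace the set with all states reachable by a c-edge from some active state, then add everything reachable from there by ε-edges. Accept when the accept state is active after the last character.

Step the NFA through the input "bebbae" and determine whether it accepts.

Answer: REJECT

Steps:
initial (ε-close {0}): {0,2}
'b' @ 1: {}  — state set empty
rest 'ebbae' ignored (set empty)
end set {} — state 1 not in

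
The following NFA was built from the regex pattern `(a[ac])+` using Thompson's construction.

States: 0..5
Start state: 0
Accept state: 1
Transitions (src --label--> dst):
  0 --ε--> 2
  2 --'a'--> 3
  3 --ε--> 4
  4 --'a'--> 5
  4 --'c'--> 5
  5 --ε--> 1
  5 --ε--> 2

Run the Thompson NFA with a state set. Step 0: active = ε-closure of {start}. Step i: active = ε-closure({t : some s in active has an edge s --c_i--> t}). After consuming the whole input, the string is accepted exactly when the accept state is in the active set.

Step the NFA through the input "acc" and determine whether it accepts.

Answer: REJECT

Trace:
start: ε-closure({0}) = {0,2}
'a' @ 1: {3,4}
'c' @ 2: {1,2,5}  [accepting]
'c' @ 3: {}  — state set empty
final: {}; accept 1 not in set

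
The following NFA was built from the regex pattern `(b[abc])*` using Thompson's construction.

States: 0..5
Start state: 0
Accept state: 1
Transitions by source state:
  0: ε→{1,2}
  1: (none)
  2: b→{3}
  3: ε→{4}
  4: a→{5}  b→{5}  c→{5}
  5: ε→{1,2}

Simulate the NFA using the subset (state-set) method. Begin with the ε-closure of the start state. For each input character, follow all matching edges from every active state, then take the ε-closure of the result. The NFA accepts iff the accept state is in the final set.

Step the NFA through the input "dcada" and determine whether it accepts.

Answer: REJECT

Steps:
S₀ = ε-closure({0}) = {0,1,2}
'd' @ 1: {}  — no active states
rest 'cada' ignored (set empty)
final: {}; accept 1 not in set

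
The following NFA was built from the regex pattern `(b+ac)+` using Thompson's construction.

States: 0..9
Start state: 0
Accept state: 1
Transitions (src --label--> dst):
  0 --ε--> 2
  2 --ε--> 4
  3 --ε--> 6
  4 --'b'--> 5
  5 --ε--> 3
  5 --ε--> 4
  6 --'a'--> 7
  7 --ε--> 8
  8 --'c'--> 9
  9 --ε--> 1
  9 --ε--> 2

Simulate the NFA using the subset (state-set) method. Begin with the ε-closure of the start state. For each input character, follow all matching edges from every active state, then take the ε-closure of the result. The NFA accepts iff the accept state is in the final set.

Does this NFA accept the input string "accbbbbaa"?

Answer: REJECT

Trace:
S₀ = ε-closure({0}) = {0,2,4}
'a' @ 1: {}  — state set empty
rest 'ccbbbbaa' ignored (set empty)
after full input: {}  (accept=1 not in)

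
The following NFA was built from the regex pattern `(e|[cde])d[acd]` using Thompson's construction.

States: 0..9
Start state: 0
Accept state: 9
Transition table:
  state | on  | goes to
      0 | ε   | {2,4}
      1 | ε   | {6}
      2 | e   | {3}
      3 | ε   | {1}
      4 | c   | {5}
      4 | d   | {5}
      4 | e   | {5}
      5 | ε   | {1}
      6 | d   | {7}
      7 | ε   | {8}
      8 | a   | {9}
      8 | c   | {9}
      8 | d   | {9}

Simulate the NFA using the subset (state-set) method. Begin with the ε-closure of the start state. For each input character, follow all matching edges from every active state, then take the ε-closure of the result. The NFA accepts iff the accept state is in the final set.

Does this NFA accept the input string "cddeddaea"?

Answer: REJECT

Steps:
S₀ = ε-closure({0}) = {0,2,4}
'c' @ 1: {1,5,6}
'd' @ 2: {7,8}
'd' @ 3: {9}  [accepting]
'e' @ 4: {}  — dead — no transitions
rest 'ddaea' ignored (set empty)
end set {} — state 9 not in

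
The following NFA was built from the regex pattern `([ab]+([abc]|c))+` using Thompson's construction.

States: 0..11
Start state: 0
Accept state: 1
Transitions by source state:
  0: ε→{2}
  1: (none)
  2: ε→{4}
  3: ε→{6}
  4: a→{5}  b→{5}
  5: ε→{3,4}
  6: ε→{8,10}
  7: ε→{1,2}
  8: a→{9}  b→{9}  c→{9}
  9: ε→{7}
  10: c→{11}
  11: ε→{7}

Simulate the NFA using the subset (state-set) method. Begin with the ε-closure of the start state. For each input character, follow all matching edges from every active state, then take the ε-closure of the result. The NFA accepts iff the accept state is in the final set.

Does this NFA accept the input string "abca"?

Answer: REJECT

Trace:
start: ε-closure({0}) = {0,2,4}
'a' @ 1: {3,4,5,6,8,10}
'b' @ 2: {1,2,3,4,5,6,7,8,9,10}  ✓accept
'c' @ 3: {1,2,4,7,9,11}  ✓accept
'a' @ 4: {3,4,5,6,8,10}
final: {3,4,5,6,8,10}; accept 1 not in set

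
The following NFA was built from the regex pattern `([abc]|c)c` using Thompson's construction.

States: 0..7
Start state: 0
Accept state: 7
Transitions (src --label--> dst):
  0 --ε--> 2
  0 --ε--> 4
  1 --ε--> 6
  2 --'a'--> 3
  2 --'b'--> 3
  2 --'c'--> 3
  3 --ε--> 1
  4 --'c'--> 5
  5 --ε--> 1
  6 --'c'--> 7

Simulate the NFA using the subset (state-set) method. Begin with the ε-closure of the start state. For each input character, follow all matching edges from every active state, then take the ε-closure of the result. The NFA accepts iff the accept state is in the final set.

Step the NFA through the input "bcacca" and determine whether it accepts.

start: ε-closure({0}) = {0,2,4}
'b' @ 1: {1,3,6}
'c' @ 2: {7}  [accepting]
'a' @ 3: {}  — state set empty
rest 'cca' ignored (set empty)
final: {}; accept 7 not in set

Answer: REJECT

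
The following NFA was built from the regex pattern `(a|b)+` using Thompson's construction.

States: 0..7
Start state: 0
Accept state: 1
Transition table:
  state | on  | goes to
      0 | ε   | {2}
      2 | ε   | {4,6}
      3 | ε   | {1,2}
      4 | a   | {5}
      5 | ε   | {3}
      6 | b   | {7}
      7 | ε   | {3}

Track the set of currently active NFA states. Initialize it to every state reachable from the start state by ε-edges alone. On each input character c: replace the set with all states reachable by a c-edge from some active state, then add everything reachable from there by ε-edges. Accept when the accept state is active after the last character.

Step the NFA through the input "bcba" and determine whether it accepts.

initial (ε-close {0}): {0,2,4,6}
'b' @ 1: {1,2,3,4,6,7}  ✓accept
'c' @ 2: {}  — state set empty
rest 'ba' ignored (set empty)
final: {}; accept 1 not in set

Answer: REJECT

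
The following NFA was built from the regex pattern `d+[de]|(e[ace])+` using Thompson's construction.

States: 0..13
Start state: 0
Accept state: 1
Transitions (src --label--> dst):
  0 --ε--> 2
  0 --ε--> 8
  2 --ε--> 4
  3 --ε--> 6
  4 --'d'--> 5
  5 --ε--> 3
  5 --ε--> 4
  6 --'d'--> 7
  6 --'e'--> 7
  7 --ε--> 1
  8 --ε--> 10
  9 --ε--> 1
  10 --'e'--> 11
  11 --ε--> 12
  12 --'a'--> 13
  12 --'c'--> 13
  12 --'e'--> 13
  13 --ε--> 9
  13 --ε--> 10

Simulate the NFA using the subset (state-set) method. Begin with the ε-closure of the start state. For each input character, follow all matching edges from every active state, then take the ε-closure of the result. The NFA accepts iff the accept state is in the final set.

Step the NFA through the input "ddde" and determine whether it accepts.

start: ε-closure({0}) = {0,2,4,8,10}
'd' @ 1: {3,4,5,6}
'd' @ 2: {1,3,4,5,6,7}  [accepting]
'd' @ 3: {1,3,4,5,6,7}  [accepting]
'e' @ 4: {1,7}  [accepting]
final: {1,7}; accept 1 in set

Answer: ACCEPT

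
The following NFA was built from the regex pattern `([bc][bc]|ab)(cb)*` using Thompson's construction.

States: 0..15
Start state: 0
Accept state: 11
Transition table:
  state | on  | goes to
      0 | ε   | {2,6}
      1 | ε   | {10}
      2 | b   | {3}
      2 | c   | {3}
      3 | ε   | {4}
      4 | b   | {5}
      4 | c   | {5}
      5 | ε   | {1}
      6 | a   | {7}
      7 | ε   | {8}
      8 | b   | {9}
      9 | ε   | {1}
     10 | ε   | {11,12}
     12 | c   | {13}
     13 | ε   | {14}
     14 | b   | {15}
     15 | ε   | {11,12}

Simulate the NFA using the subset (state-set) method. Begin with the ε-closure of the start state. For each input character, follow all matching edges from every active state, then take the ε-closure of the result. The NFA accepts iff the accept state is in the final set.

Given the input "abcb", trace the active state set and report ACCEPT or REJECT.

Answer: ACCEPT

Derivation:
S₀ = ε-closure({0}) = {0,2,6}
'a' @ 1: {7,8}
'b' @ 2: {1,9,10,11,12}  (accept∈set)
'c' @ 3: {13,14}
'b' @ 4: {11,12,15}  (accept∈set)
final: {11,12,15}; accept 11 in set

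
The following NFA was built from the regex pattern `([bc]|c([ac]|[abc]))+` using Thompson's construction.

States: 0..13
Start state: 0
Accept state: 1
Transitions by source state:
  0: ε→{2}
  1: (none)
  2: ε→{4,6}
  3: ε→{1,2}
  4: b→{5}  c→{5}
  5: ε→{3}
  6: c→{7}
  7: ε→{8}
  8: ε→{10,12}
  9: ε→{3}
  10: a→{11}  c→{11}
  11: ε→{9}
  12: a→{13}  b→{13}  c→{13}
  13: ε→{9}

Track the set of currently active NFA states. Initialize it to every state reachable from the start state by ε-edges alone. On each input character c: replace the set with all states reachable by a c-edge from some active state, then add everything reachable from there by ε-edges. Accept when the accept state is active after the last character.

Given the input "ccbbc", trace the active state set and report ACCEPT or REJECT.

Answer: ACCEPT

Trace:
S₀ = ε-closure({0}) = {0,2,4,6}
'c' @ 1: {1,2,3,4,5,6,7,8,10,12}  ✓accept
'c' @ 2: {1,2,3,4,5,6,7,8,9,10,11,12,13}  ✓accept
'b' @ 3: {1,2,3,4,5,6,9,13}  ✓accept
'b' @ 4: {1,2,3,4,5,6}  ✓accept
'c' @ 5: {1,2,3,4,5,6,7,8,10,12}  ✓accept
end set {1,2,3,4,5,6,7,8,10,12} — state 1 in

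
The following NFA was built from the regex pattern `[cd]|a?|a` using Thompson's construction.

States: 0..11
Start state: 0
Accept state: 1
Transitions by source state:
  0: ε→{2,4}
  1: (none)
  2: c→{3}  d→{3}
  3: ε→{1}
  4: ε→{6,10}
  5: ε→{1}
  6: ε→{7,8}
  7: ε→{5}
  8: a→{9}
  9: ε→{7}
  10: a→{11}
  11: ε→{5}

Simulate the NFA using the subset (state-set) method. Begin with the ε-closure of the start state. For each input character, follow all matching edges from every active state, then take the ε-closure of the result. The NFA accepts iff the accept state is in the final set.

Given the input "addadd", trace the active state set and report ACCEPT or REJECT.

Answer: REJECT

Trace:
start: ε-closure({0}) = {0,1,2,4,5,6,7,8,10}
'a' @ 1: {1,5,7,9,11}  ✓accept
'd' @ 2: {}  — no active states
rest 'dadd' ignored (set empty)
end set {} — state 1 not in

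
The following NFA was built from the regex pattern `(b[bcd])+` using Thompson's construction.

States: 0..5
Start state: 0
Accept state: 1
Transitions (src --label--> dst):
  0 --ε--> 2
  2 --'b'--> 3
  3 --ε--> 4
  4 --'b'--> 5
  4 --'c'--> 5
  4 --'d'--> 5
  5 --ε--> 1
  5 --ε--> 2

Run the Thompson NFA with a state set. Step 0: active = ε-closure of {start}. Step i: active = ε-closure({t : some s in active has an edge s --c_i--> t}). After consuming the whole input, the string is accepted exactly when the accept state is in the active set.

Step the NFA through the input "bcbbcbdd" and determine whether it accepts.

Answer: REJECT

Trace:
initial (ε-close {0}): {0,2}
'b' @ 1: {3,4}
'c' @ 2: {1,2,5}  (accept∈set)
'b' @ 3: {3,4}
'b' @ 4: {1,2,5}  (accept∈set)
'c' @ 5: {}  — no active states
rest 'bdd' ignored (set empty)
final: {}; accept 1 not in set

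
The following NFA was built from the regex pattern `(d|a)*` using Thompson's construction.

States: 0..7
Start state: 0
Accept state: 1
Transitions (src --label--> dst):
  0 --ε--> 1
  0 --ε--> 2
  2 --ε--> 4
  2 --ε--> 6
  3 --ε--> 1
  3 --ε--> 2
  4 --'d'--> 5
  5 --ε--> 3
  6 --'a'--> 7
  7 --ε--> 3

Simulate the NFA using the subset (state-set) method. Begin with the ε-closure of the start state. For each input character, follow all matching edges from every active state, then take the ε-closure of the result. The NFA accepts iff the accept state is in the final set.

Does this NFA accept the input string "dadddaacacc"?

Answer: REJECT

Trace:
initial (ε-close {0}): {0,1,2,4,6}
'd' @ 1: {1,2,3,4,5,6}  [accepting]
'a' @ 2: {1,2,3,4,6,7}  [accepting]
'd' @ 3: {1,2,3,4,5,6}  [accepting]
'd' @ 4: {1,2,3,4,5,6}  [accepting]
'd' @ 5: {1,2,3,4,5,6}  [accepting]
'a' @ 6: {1,2,3,4,6,7}  [accepting]
'a' @ 7: {1,2,3,4,6,7}  [accepting]
'c' @ 8: {}  — no active states
rest 'acc' ignored (set empty)
after full input: {}  (accept=1 not in)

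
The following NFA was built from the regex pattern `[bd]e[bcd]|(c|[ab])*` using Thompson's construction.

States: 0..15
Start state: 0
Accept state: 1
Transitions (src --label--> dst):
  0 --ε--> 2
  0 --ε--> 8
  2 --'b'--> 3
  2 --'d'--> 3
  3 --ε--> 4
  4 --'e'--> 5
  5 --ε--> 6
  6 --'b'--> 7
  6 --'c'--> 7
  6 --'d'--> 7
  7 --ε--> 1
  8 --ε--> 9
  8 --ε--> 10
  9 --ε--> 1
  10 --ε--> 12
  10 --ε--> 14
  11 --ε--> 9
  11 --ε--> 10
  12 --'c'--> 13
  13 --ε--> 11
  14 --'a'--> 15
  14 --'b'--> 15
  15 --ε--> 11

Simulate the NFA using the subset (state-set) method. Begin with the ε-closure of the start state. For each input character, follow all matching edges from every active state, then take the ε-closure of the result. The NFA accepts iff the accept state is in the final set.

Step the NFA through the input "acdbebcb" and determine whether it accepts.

start: ε-closure({0}) = {0,1,2,8,9,10,12,14}
'a' @ 1: {1,9,10,11,12,14,15}  [accepting]
'c' @ 2: {1,9,10,11,12,13,14}  [accepting]
'd' @ 3: {}  — no active states
rest 'bebcb' ignored (set empty)
after full input: {}  (accept=1 not in)

Answer: REJECT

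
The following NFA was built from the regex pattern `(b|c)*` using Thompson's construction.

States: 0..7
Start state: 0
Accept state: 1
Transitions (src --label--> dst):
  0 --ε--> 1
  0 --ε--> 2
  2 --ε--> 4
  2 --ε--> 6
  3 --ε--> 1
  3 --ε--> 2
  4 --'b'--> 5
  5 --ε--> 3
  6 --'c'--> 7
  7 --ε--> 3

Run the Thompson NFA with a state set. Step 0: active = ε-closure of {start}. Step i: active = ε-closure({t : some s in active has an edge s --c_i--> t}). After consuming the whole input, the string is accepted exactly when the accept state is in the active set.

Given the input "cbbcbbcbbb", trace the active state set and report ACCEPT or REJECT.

Answer: ACCEPT

Derivation:
start: ε-closure({0}) = {0,1,2,4,6}
'c' @ 1: {1,2,3,4,6,7}  (accept∈set)
'b' @ 2: {1,2,3,4,5,6}  (accept∈set)
'b' @ 3: {1,2,3,4,5,6}  (accept∈set)
'c' @ 4: {1,2,3,4,6,7}  (accept∈set)
'b' @ 5: {1,2,3,4,5,6}  (accept∈set)
'b' @ 6: {1,2,3,4,5,6}  (accept∈set)
'c' @ 7: {1,2,3,4,6,7}  (accept∈set)
'b' @ 8: {1,2,3,4,5,6}  (accept∈set)
'b' @ 9: {1,2,3,4,5,6}  (accept∈set)
'b' @ 10: {1,2,3,4,5,6}  (accept∈set)
final: {1,2,3,4,5,6}; accept 1 in set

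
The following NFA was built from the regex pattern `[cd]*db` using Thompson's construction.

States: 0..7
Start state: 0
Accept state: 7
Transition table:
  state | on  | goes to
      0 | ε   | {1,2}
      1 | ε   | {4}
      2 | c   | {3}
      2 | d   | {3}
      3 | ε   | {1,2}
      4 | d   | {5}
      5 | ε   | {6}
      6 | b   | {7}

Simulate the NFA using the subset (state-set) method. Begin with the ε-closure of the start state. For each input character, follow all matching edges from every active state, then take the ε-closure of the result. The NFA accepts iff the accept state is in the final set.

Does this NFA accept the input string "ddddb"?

S₀ = ε-closure({0}) = {0,1,2,4}
'd' @ 1: {1,2,3,4,5,6}
'd' @ 2: {1,2,3,4,5,6}
'd' @ 3: {1,2,3,4,5,6}
'd' @ 4: {1,2,3,4,5,6}
'b' @ 5: {7}  ✓accept
final: {7}; accept 7 in set

Answer: ACCEPT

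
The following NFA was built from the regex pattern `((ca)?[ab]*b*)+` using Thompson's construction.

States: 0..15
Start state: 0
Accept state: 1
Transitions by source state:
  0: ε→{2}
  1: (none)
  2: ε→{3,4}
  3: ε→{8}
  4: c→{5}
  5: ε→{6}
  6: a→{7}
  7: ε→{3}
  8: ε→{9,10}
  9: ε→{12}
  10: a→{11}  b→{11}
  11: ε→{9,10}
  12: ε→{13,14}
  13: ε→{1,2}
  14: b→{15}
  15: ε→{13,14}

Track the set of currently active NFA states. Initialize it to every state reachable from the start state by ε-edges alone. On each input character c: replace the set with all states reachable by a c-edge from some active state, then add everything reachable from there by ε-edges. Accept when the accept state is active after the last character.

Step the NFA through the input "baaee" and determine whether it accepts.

S₀ = ε-closure({0}) = {0,1,2,3,4,8,9,10,12,13,14}
'b' @ 1: {1,2,3,4,8,9,10,11,12,13,14,15}  ✓accept
'a' @ 2: {1,2,3,4,8,9,10,11,12,13,14}  ✓accept
'a' @ 3: {1,2,3,4,8,9,10,11,12,13,14}  ✓accept
'e' @ 4: {}  — dead — no transitions
rest 'e' ignored (set empty)
end set {} — state 1 not in

Answer: REJECT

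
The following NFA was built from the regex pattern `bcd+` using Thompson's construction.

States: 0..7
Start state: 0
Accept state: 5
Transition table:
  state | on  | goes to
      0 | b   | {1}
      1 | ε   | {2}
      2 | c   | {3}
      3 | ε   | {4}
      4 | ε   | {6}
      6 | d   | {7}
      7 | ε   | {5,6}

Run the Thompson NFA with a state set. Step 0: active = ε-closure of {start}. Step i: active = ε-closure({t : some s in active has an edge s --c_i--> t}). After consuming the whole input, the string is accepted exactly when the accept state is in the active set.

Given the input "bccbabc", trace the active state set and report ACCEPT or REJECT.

Answer: REJECT

Derivation:
start: ε-closure({0}) = {0}
'b' @ 1: {1,2}
'c' @ 2: {3,4,6}
'c' @ 3: {}  — state set empty
rest 'babc' ignored (set empty)
end set {} — state 5 not in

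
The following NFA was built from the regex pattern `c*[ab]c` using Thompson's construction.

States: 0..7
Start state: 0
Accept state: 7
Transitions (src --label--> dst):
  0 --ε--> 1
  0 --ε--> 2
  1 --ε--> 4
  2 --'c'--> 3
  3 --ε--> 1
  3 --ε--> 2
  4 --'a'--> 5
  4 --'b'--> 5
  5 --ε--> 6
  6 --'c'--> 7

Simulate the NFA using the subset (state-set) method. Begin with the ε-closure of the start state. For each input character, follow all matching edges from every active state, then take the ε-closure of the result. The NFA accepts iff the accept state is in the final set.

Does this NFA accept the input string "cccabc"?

Answer: REJECT

Derivation:
initial (ε-close {0}): {0,1,2,4}
'c' @ 1: {1,2,3,4}
'c' @ 2: {1,2,3,4}
'c' @ 3: {1,2,3,4}
'a' @ 4: {5,6}
'b' @ 5: {}  — dead — no transitions
rest 'c' ignored (set empty)
end set {} — state 7 not in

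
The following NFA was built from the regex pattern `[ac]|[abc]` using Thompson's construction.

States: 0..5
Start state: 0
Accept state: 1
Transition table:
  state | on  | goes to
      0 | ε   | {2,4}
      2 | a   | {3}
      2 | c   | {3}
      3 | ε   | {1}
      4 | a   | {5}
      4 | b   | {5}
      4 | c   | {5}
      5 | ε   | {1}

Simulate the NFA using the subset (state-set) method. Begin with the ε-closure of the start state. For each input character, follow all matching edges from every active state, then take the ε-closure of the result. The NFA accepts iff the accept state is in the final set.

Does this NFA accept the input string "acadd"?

S₀ = ε-closure({0}) = {0,2,4}
'a' @ 1: {1,3,5}  (accept∈set)
'c' @ 2: {}  — no active states
rest 'add' ignored (set empty)
end set {} — state 1 not in

Answer: REJECT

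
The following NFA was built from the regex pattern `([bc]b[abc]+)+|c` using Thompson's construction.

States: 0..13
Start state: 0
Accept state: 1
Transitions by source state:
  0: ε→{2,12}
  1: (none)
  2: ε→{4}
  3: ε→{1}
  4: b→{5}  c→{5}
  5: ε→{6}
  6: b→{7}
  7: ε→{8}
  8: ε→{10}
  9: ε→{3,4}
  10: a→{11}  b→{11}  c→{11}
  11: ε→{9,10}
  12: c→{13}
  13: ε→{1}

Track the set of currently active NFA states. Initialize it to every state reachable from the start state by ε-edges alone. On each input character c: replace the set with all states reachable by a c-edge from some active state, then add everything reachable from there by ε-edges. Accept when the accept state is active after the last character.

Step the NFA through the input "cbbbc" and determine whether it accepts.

Answer: ACCEPT

Trace:
initial (ε-close {0}): {0,2,4,12}
'c' @ 1: {1,5,6,13}  (accept∈set)
'b' @ 2: {7,8,10}
'b' @ 3: {1,3,4,9,10,11}  (accept∈set)
'b' @ 4: {1,3,4,5,6,9,10,11}  (accept∈set)
'c' @ 5: {1,3,4,5,6,9,10,11}  (accept∈set)
after full input: {1,3,4,5,6,9,10,11}  (accept=1 in)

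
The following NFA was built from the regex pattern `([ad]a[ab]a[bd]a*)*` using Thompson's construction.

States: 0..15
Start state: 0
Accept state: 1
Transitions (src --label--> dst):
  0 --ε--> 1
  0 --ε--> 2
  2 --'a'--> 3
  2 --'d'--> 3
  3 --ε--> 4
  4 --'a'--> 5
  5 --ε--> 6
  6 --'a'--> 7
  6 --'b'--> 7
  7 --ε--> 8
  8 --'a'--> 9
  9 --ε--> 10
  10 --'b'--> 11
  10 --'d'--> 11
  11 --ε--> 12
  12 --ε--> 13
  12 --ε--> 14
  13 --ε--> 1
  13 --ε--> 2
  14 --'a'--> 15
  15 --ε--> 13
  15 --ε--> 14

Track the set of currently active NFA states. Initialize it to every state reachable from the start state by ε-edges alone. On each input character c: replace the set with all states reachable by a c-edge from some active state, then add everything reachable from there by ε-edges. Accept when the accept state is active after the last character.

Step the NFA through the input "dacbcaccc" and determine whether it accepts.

S₀ = ε-closure({0}) = {0,1,2}
'd' @ 1: {3,4}
'a' @ 2: {5,6}
'c' @ 3: {}  — no active states
rest 'bcaccc' ignored (set empty)
final: {}; accept 1 not in set

Answer: REJECT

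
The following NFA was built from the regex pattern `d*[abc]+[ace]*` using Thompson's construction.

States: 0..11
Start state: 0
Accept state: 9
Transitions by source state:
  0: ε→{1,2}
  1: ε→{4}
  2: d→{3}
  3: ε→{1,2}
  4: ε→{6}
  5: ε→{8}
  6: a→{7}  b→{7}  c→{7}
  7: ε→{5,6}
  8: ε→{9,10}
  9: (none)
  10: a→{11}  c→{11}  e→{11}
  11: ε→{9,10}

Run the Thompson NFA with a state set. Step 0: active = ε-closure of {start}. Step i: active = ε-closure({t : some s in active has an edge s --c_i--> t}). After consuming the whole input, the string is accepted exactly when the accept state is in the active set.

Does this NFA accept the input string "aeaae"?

S₀ = ε-closure({0}) = {0,1,2,4,6}
'a' @ 1: {5,6,7,8,9,10}  ✓accept
'e' @ 2: {9,10,11}  ✓accept
'a' @ 3: {9,10,11}  ✓accept
'a' @ 4: {9,10,11}  ✓accept
'e' @ 5: {9,10,11}  ✓accept
final: {9,10,11}; accept 9 in set

Answer: ACCEPT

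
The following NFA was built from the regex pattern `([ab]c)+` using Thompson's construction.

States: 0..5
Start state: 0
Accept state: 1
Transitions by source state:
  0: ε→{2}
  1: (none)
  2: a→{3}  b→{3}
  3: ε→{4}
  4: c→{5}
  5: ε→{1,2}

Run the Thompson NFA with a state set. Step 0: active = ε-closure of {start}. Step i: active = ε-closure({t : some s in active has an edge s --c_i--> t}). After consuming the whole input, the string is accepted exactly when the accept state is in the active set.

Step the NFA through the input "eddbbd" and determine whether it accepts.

Answer: REJECT

Steps:
S₀ = ε-closure({0}) = {0,2}
'e' @ 1: {}  — no active states
rest 'ddbbd' ignored (set empty)
final: {}; accept 1 not in set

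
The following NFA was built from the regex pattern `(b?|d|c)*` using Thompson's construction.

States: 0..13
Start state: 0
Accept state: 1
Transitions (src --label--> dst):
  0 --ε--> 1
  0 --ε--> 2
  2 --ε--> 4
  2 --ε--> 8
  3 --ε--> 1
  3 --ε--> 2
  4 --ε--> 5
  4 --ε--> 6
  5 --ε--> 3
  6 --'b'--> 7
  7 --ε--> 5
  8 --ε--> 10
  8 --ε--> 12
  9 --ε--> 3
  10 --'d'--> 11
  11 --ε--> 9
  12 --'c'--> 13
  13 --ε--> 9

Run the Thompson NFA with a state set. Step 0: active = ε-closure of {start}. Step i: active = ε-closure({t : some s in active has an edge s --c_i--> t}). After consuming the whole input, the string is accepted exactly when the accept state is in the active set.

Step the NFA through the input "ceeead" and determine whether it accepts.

S₀ = ε-closure({0}) = {0,1,2,3,4,5,6,8,10,12}
'c' @ 1: {1,2,3,4,5,6,8,9,10,12,13}  [accepting]
'e' @ 2: {}  — dead — no transitions
rest 'eead' ignored (set empty)
after full input: {}  (accept=1 not in)

Answer: REJECT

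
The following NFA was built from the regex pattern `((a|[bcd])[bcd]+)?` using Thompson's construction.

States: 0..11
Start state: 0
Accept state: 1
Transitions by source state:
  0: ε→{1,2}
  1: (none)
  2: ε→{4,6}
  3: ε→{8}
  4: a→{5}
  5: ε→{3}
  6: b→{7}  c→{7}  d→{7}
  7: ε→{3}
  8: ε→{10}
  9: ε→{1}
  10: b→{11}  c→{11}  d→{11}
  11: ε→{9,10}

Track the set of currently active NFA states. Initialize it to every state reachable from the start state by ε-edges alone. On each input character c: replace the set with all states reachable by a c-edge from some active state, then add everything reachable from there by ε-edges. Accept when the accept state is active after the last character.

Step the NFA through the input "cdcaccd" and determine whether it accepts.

initial (ε-close {0}): {0,1,2,4,6}
'c' @ 1: {3,7,8,10}
'd' @ 2: {1,9,10,11}  (accept∈set)
'c' @ 3: {1,9,10,11}  (accept∈set)
'a' @ 4: {}  — no active states
rest 'ccd' ignored (set empty)
end set {} — state 1 not in

Answer: REJECT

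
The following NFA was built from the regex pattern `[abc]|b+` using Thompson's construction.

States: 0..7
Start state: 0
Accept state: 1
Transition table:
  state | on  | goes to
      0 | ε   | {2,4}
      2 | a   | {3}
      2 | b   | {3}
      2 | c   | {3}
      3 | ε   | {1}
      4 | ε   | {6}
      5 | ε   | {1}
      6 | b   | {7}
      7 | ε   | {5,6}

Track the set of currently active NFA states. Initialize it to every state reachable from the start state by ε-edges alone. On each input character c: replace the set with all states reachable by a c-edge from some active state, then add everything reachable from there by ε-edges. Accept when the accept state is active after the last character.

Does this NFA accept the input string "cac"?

start: ε-closure({0}) = {0,2,4,6}
'c' @ 1: {1,3}  ✓accept
'a' @ 2: {}  — dead — no transitions
rest 'c' ignored (set empty)
end set {} — state 1 not in

Answer: REJECT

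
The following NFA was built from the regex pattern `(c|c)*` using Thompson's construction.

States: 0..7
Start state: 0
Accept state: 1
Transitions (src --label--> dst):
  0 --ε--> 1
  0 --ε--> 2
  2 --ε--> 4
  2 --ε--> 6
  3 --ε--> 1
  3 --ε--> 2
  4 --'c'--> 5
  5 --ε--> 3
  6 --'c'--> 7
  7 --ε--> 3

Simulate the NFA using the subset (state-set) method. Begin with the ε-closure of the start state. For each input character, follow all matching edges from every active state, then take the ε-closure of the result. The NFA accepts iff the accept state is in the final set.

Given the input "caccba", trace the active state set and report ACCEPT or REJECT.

Answer: REJECT

Steps:
start: ε-closure({0}) = {0,1,2,4,6}
'c' @ 1: {1,2,3,4,5,6,7}  (accept∈set)
'a' @ 2: {}  — dead — no transitions
rest 'ccba' ignored (set empty)
final: {}; accept 1 not in set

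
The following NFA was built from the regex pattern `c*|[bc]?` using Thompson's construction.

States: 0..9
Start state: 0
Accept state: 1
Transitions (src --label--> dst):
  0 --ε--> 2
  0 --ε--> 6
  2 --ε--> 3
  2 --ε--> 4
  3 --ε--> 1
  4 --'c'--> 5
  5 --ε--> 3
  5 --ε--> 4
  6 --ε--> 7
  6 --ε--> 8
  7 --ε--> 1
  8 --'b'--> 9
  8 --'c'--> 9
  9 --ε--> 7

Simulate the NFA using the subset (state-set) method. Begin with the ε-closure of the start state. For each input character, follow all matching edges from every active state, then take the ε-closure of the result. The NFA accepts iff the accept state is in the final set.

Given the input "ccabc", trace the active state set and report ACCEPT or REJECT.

Answer: REJECT

Derivation:
start: ε-closure({0}) = {0,1,2,3,4,6,7,8}
'c' @ 1: {1,3,4,5,7,9}  ✓accept
'c' @ 2: {1,3,4,5}  ✓accept
'a' @ 3: {}  — state set empty
rest 'bc' ignored (set empty)
final: {}; accept 1 not in set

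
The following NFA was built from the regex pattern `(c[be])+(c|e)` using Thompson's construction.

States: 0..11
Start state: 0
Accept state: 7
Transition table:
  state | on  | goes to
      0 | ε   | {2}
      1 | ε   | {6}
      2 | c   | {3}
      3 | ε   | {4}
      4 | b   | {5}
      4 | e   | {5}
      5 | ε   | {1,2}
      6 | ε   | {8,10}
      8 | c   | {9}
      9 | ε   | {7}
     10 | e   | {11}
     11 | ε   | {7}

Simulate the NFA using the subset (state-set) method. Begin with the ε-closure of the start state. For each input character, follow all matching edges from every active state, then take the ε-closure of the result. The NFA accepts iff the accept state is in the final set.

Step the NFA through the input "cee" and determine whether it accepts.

Answer: ACCEPT

Steps:
start: ε-closure({0}) = {0,2}
'c' @ 1: {3,4}
'e' @ 2: {1,2,5,6,8,10}
'e' @ 3: {7,11}  (accept∈set)
after full input: {7,11}  (accept=7 in)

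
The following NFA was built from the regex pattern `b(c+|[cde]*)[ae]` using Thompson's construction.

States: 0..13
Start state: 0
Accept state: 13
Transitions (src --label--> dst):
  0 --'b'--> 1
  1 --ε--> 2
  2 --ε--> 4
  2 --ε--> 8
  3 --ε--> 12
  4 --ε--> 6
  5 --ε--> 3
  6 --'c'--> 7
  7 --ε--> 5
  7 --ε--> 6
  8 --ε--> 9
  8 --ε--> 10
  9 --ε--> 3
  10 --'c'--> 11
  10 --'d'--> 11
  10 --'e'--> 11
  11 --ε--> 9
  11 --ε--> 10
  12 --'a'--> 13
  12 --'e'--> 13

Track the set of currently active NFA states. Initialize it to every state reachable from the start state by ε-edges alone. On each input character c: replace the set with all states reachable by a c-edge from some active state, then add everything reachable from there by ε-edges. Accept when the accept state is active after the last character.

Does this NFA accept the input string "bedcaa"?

S₀ = ε-closure({0}) = {0}
'b' @ 1: {1,2,3,4,6,8,9,10,12}
'e' @ 2: {3,9,10,11,12,13}  (accept∈set)
'd' @ 3: {3,9,10,11,12}
'c' @ 4: {3,9,10,11,12}
'a' @ 5: {13}  (accept∈set)
'a' @ 6: {}  — no active states
end set {} — state 13 not in

Answer: REJECT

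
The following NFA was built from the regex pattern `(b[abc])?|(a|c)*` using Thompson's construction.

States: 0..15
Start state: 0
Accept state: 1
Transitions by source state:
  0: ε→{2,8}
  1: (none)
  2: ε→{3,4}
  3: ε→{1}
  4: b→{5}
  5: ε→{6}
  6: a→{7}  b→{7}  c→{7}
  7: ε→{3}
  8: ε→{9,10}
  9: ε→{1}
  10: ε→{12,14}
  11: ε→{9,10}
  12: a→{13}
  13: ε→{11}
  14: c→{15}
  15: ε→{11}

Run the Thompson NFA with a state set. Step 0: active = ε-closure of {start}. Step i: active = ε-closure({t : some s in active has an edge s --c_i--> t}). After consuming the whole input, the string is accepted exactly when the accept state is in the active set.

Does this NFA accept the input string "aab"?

start: ε-closure({0}) = {0,1,2,3,4,8,9,10,12,14}
'a' @ 1: {1,9,10,11,12,13,14}  [accepting]
'a' @ 2: {1,9,10,11,12,13,14}  [accepting]
'b' @ 3: {}  — no active states
final: {}; accept 1 not in set

Answer: REJECT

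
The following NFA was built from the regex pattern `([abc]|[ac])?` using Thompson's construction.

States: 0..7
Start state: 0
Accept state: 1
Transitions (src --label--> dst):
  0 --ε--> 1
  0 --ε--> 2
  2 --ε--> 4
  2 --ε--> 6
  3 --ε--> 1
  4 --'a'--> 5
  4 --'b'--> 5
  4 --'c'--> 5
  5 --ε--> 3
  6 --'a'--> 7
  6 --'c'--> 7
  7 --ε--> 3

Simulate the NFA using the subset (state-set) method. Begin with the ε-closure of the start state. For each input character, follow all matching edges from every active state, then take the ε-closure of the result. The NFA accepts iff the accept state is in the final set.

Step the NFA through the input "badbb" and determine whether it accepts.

Answer: REJECT

Derivation:
start: ε-closure({0}) = {0,1,2,4,6}
'b' @ 1: {1,3,5}  (accept∈set)
'a' @ 2: {}  — dead — no transitions
rest 'dbb' ignored (set empty)
final: {}; accept 1 not in set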